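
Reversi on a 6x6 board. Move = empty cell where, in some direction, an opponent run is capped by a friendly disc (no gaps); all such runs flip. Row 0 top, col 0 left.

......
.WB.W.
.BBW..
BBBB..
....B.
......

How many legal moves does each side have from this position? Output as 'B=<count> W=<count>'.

-- B to move --
(0,0): flips 1 -> legal
(0,1): flips 1 -> legal
(0,2): no bracket -> illegal
(0,3): no bracket -> illegal
(0,4): no bracket -> illegal
(0,5): flips 2 -> legal
(1,0): flips 1 -> legal
(1,3): flips 1 -> legal
(1,5): no bracket -> illegal
(2,0): no bracket -> illegal
(2,4): flips 1 -> legal
(2,5): no bracket -> illegal
(3,4): flips 1 -> legal
B mobility = 7
-- W to move --
(0,1): flips 1 -> legal
(0,2): no bracket -> illegal
(0,3): no bracket -> illegal
(1,0): no bracket -> illegal
(1,3): flips 1 -> legal
(2,0): flips 2 -> legal
(2,4): no bracket -> illegal
(3,4): no bracket -> illegal
(3,5): no bracket -> illegal
(4,0): no bracket -> illegal
(4,1): flips 3 -> legal
(4,2): no bracket -> illegal
(4,3): flips 1 -> legal
(4,5): no bracket -> illegal
(5,3): no bracket -> illegal
(5,4): no bracket -> illegal
(5,5): flips 3 -> legal
W mobility = 6

Answer: B=7 W=6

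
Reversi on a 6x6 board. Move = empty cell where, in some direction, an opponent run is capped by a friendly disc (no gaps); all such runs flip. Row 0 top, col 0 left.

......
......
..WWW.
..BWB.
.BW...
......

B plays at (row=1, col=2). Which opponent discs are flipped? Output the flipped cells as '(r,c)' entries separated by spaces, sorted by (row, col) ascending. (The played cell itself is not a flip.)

Answer: (2,2) (2,3)

Derivation:
Dir NW: first cell '.' (not opp) -> no flip
Dir N: first cell '.' (not opp) -> no flip
Dir NE: first cell '.' (not opp) -> no flip
Dir W: first cell '.' (not opp) -> no flip
Dir E: first cell '.' (not opp) -> no flip
Dir SW: first cell '.' (not opp) -> no flip
Dir S: opp run (2,2) capped by B -> flip
Dir SE: opp run (2,3) capped by B -> flip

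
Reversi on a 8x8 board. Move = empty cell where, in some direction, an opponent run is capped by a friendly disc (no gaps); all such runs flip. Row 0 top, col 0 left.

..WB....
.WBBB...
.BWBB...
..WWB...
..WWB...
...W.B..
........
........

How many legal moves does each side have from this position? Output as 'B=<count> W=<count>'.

Answer: B=10 W=10

Derivation:
-- B to move --
(0,0): flips 3 -> legal
(0,1): flips 2 -> legal
(1,0): flips 1 -> legal
(2,0): no bracket -> illegal
(3,1): flips 3 -> legal
(4,1): flips 3 -> legal
(5,1): flips 2 -> legal
(5,2): flips 4 -> legal
(5,4): flips 2 -> legal
(6,2): flips 1 -> legal
(6,3): flips 3 -> legal
(6,4): no bracket -> illegal
B mobility = 10
-- W to move --
(0,1): no bracket -> illegal
(0,4): flips 2 -> legal
(0,5): flips 2 -> legal
(1,0): flips 1 -> legal
(1,5): flips 4 -> legal
(2,0): flips 1 -> legal
(2,5): flips 3 -> legal
(3,0): no bracket -> illegal
(3,1): flips 1 -> legal
(3,5): flips 4 -> legal
(4,5): flips 1 -> legal
(4,6): no bracket -> illegal
(5,4): no bracket -> illegal
(5,6): no bracket -> illegal
(6,4): no bracket -> illegal
(6,5): no bracket -> illegal
(6,6): flips 2 -> legal
W mobility = 10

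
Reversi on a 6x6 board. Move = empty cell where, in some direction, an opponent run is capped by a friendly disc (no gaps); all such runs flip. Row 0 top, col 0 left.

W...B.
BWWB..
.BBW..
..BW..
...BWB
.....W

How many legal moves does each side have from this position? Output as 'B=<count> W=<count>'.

Answer: B=6 W=9

Derivation:
-- B to move --
(0,1): flips 1 -> legal
(0,2): flips 1 -> legal
(0,3): flips 1 -> legal
(1,4): flips 1 -> legal
(2,0): no bracket -> illegal
(2,4): flips 1 -> legal
(3,4): flips 1 -> legal
(3,5): no bracket -> illegal
(4,2): no bracket -> illegal
(5,3): no bracket -> illegal
(5,4): no bracket -> illegal
B mobility = 6
-- W to move --
(0,1): no bracket -> illegal
(0,2): no bracket -> illegal
(0,3): flips 1 -> legal
(0,5): no bracket -> illegal
(1,4): flips 1 -> legal
(1,5): no bracket -> illegal
(2,0): flips 3 -> legal
(2,4): no bracket -> illegal
(3,0): flips 1 -> legal
(3,1): flips 2 -> legal
(3,4): no bracket -> illegal
(3,5): flips 1 -> legal
(4,1): flips 1 -> legal
(4,2): flips 3 -> legal
(5,2): no bracket -> illegal
(5,3): flips 1 -> legal
(5,4): no bracket -> illegal
W mobility = 9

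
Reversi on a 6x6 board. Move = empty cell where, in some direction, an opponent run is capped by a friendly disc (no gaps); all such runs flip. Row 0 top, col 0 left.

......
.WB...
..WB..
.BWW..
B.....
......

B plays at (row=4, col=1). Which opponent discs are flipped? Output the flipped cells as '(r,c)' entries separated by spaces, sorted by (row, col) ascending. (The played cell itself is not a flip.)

Answer: (3,2)

Derivation:
Dir NW: first cell '.' (not opp) -> no flip
Dir N: first cell 'B' (not opp) -> no flip
Dir NE: opp run (3,2) capped by B -> flip
Dir W: first cell 'B' (not opp) -> no flip
Dir E: first cell '.' (not opp) -> no flip
Dir SW: first cell '.' (not opp) -> no flip
Dir S: first cell '.' (not opp) -> no flip
Dir SE: first cell '.' (not opp) -> no flip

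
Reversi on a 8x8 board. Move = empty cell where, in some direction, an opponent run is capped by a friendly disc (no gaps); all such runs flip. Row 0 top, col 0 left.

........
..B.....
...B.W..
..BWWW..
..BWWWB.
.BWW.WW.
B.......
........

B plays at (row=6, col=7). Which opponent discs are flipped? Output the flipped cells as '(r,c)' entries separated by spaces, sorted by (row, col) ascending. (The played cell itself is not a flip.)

Answer: (3,4) (4,5) (5,6)

Derivation:
Dir NW: opp run (5,6) (4,5) (3,4) capped by B -> flip
Dir N: first cell '.' (not opp) -> no flip
Dir NE: edge -> no flip
Dir W: first cell '.' (not opp) -> no flip
Dir E: edge -> no flip
Dir SW: first cell '.' (not opp) -> no flip
Dir S: first cell '.' (not opp) -> no flip
Dir SE: edge -> no flip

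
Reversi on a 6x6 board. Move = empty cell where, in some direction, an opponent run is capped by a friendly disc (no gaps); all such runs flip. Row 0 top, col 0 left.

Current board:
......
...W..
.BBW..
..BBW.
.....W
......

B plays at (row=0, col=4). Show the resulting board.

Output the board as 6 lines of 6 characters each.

Place B at (0,4); scan 8 dirs for brackets.
Dir NW: edge -> no flip
Dir N: edge -> no flip
Dir NE: edge -> no flip
Dir W: first cell '.' (not opp) -> no flip
Dir E: first cell '.' (not opp) -> no flip
Dir SW: opp run (1,3) capped by B -> flip
Dir S: first cell '.' (not opp) -> no flip
Dir SE: first cell '.' (not opp) -> no flip
All flips: (1,3)

Answer: ....B.
...B..
.BBW..
..BBW.
.....W
......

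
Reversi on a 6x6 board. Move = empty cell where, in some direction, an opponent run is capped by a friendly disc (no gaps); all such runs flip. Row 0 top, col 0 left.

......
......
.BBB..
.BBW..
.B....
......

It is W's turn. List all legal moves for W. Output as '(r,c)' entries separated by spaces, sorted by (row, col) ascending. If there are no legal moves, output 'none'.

(1,0): no bracket -> illegal
(1,1): flips 1 -> legal
(1,2): no bracket -> illegal
(1,3): flips 1 -> legal
(1,4): no bracket -> illegal
(2,0): no bracket -> illegal
(2,4): no bracket -> illegal
(3,0): flips 2 -> legal
(3,4): no bracket -> illegal
(4,0): no bracket -> illegal
(4,2): no bracket -> illegal
(4,3): no bracket -> illegal
(5,0): no bracket -> illegal
(5,1): no bracket -> illegal
(5,2): no bracket -> illegal

Answer: (1,1) (1,3) (3,0)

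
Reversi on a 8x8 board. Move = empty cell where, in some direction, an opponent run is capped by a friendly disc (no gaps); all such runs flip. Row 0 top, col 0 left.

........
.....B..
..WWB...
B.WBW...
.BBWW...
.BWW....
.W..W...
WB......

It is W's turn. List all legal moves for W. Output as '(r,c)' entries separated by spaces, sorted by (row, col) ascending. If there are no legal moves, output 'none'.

(0,4): no bracket -> illegal
(0,5): no bracket -> illegal
(0,6): no bracket -> illegal
(1,3): no bracket -> illegal
(1,4): flips 1 -> legal
(1,6): no bracket -> illegal
(2,0): no bracket -> illegal
(2,1): no bracket -> illegal
(2,5): flips 1 -> legal
(2,6): no bracket -> illegal
(3,1): flips 3 -> legal
(3,5): no bracket -> illegal
(4,0): flips 2 -> legal
(5,0): flips 2 -> legal
(6,0): no bracket -> illegal
(6,2): no bracket -> illegal
(7,2): flips 1 -> legal

Answer: (1,4) (2,5) (3,1) (4,0) (5,0) (7,2)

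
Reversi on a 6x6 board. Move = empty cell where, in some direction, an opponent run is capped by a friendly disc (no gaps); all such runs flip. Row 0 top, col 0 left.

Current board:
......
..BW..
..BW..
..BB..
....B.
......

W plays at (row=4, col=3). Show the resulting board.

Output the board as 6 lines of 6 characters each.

Answer: ......
..BW..
..BW..
..BW..
...WB.
......

Derivation:
Place W at (4,3); scan 8 dirs for brackets.
Dir NW: opp run (3,2), next='.' -> no flip
Dir N: opp run (3,3) capped by W -> flip
Dir NE: first cell '.' (not opp) -> no flip
Dir W: first cell '.' (not opp) -> no flip
Dir E: opp run (4,4), next='.' -> no flip
Dir SW: first cell '.' (not opp) -> no flip
Dir S: first cell '.' (not opp) -> no flip
Dir SE: first cell '.' (not opp) -> no flip
All flips: (3,3)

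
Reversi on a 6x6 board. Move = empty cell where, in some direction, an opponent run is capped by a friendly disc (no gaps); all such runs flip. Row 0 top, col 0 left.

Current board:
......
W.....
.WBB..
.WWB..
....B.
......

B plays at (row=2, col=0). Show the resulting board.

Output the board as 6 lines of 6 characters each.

Answer: ......
W.....
BBBB..
.WWB..
....B.
......

Derivation:
Place B at (2,0); scan 8 dirs for brackets.
Dir NW: edge -> no flip
Dir N: opp run (1,0), next='.' -> no flip
Dir NE: first cell '.' (not opp) -> no flip
Dir W: edge -> no flip
Dir E: opp run (2,1) capped by B -> flip
Dir SW: edge -> no flip
Dir S: first cell '.' (not opp) -> no flip
Dir SE: opp run (3,1), next='.' -> no flip
All flips: (2,1)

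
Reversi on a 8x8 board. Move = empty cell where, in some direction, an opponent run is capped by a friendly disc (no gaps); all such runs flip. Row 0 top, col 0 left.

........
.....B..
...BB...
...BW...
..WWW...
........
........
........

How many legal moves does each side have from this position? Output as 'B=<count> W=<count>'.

Answer: B=6 W=6

Derivation:
-- B to move --
(2,5): no bracket -> illegal
(3,1): no bracket -> illegal
(3,2): no bracket -> illegal
(3,5): flips 1 -> legal
(4,1): no bracket -> illegal
(4,5): flips 1 -> legal
(5,1): flips 1 -> legal
(5,2): no bracket -> illegal
(5,3): flips 1 -> legal
(5,4): flips 2 -> legal
(5,5): flips 1 -> legal
B mobility = 6
-- W to move --
(0,4): no bracket -> illegal
(0,5): no bracket -> illegal
(0,6): flips 3 -> legal
(1,2): flips 1 -> legal
(1,3): flips 2 -> legal
(1,4): flips 1 -> legal
(1,6): no bracket -> illegal
(2,2): flips 1 -> legal
(2,5): no bracket -> illegal
(2,6): no bracket -> illegal
(3,2): flips 1 -> legal
(3,5): no bracket -> illegal
W mobility = 6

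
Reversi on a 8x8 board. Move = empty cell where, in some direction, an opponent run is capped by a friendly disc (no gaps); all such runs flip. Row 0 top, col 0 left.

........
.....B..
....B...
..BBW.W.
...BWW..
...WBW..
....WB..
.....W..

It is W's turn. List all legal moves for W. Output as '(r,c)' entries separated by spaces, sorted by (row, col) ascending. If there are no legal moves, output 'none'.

Answer: (1,4) (2,2) (2,3) (3,1) (4,2) (5,2) (6,3) (6,6)

Derivation:
(0,4): no bracket -> illegal
(0,5): no bracket -> illegal
(0,6): no bracket -> illegal
(1,3): no bracket -> illegal
(1,4): flips 1 -> legal
(1,6): no bracket -> illegal
(2,1): no bracket -> illegal
(2,2): flips 1 -> legal
(2,3): flips 2 -> legal
(2,5): no bracket -> illegal
(2,6): no bracket -> illegal
(3,1): flips 2 -> legal
(3,5): no bracket -> illegal
(4,1): no bracket -> illegal
(4,2): flips 1 -> legal
(5,2): flips 1 -> legal
(5,6): no bracket -> illegal
(6,3): flips 1 -> legal
(6,6): flips 1 -> legal
(7,4): no bracket -> illegal
(7,6): no bracket -> illegal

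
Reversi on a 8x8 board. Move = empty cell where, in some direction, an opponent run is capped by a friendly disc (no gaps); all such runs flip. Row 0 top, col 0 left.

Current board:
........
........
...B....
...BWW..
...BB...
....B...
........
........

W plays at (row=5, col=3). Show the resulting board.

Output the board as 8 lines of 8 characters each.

Place W at (5,3); scan 8 dirs for brackets.
Dir NW: first cell '.' (not opp) -> no flip
Dir N: opp run (4,3) (3,3) (2,3), next='.' -> no flip
Dir NE: opp run (4,4) capped by W -> flip
Dir W: first cell '.' (not opp) -> no flip
Dir E: opp run (5,4), next='.' -> no flip
Dir SW: first cell '.' (not opp) -> no flip
Dir S: first cell '.' (not opp) -> no flip
Dir SE: first cell '.' (not opp) -> no flip
All flips: (4,4)

Answer: ........
........
...B....
...BWW..
...BW...
...WB...
........
........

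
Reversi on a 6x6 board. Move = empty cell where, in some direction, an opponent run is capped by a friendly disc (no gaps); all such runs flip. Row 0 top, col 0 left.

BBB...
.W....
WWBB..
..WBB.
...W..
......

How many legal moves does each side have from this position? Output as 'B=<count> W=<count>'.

Answer: B=5 W=7

Derivation:
-- B to move --
(1,0): no bracket -> illegal
(1,2): no bracket -> illegal
(3,0): no bracket -> illegal
(3,1): flips 3 -> legal
(4,1): flips 1 -> legal
(4,2): flips 1 -> legal
(4,4): no bracket -> illegal
(5,2): flips 1 -> legal
(5,3): flips 1 -> legal
(5,4): no bracket -> illegal
B mobility = 5
-- W to move --
(0,3): no bracket -> illegal
(1,0): no bracket -> illegal
(1,2): flips 1 -> legal
(1,3): flips 2 -> legal
(1,4): flips 1 -> legal
(2,4): flips 2 -> legal
(2,5): flips 1 -> legal
(3,1): no bracket -> illegal
(3,5): flips 2 -> legal
(4,2): no bracket -> illegal
(4,4): flips 2 -> legal
(4,5): no bracket -> illegal
W mobility = 7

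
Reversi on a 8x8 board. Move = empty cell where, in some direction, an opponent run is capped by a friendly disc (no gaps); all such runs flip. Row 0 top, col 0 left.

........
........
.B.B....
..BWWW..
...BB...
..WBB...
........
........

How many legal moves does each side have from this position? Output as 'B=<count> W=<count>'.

-- B to move --
(2,2): flips 1 -> legal
(2,4): flips 1 -> legal
(2,5): flips 1 -> legal
(2,6): flips 1 -> legal
(3,6): flips 3 -> legal
(4,1): no bracket -> illegal
(4,2): no bracket -> illegal
(4,5): flips 1 -> legal
(4,6): no bracket -> illegal
(5,1): flips 1 -> legal
(6,1): flips 1 -> legal
(6,2): no bracket -> illegal
(6,3): no bracket -> illegal
B mobility = 8
-- W to move --
(1,0): no bracket -> illegal
(1,1): no bracket -> illegal
(1,2): flips 1 -> legal
(1,3): flips 1 -> legal
(1,4): no bracket -> illegal
(2,0): no bracket -> illegal
(2,2): no bracket -> illegal
(2,4): no bracket -> illegal
(3,0): no bracket -> illegal
(3,1): flips 1 -> legal
(4,1): no bracket -> illegal
(4,2): no bracket -> illegal
(4,5): no bracket -> illegal
(5,5): flips 3 -> legal
(6,2): flips 2 -> legal
(6,3): flips 2 -> legal
(6,4): flips 2 -> legal
(6,5): no bracket -> illegal
W mobility = 7

Answer: B=8 W=7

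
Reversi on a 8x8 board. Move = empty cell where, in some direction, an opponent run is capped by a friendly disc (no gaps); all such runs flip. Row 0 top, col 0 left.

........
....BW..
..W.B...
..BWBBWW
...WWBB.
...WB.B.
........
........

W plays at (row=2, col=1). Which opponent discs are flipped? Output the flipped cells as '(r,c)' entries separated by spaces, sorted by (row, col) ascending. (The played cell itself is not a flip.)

Answer: (3,2)

Derivation:
Dir NW: first cell '.' (not opp) -> no flip
Dir N: first cell '.' (not opp) -> no flip
Dir NE: first cell '.' (not opp) -> no flip
Dir W: first cell '.' (not opp) -> no flip
Dir E: first cell 'W' (not opp) -> no flip
Dir SW: first cell '.' (not opp) -> no flip
Dir S: first cell '.' (not opp) -> no flip
Dir SE: opp run (3,2) capped by W -> flip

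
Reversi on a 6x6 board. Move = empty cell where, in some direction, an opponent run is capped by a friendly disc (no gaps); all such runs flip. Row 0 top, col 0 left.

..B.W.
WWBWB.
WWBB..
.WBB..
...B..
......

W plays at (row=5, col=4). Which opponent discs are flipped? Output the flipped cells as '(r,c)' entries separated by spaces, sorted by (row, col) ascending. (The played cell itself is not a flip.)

Dir NW: opp run (4,3) (3,2) capped by W -> flip
Dir N: first cell '.' (not opp) -> no flip
Dir NE: first cell '.' (not opp) -> no flip
Dir W: first cell '.' (not opp) -> no flip
Dir E: first cell '.' (not opp) -> no flip
Dir SW: edge -> no flip
Dir S: edge -> no flip
Dir SE: edge -> no flip

Answer: (3,2) (4,3)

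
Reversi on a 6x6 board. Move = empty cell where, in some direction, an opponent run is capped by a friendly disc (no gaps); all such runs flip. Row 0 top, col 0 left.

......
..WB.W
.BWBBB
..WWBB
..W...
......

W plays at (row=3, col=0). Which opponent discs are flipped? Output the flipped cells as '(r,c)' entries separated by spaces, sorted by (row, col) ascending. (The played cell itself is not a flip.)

Answer: (2,1)

Derivation:
Dir NW: edge -> no flip
Dir N: first cell '.' (not opp) -> no flip
Dir NE: opp run (2,1) capped by W -> flip
Dir W: edge -> no flip
Dir E: first cell '.' (not opp) -> no flip
Dir SW: edge -> no flip
Dir S: first cell '.' (not opp) -> no flip
Dir SE: first cell '.' (not opp) -> no flip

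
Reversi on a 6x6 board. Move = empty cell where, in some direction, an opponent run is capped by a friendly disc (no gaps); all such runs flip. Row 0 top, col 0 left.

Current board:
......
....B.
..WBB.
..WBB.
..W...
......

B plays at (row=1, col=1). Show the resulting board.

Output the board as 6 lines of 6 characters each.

Answer: ......
.B..B.
..BBB.
..WBB.
..W...
......

Derivation:
Place B at (1,1); scan 8 dirs for brackets.
Dir NW: first cell '.' (not opp) -> no flip
Dir N: first cell '.' (not opp) -> no flip
Dir NE: first cell '.' (not opp) -> no flip
Dir W: first cell '.' (not opp) -> no flip
Dir E: first cell '.' (not opp) -> no flip
Dir SW: first cell '.' (not opp) -> no flip
Dir S: first cell '.' (not opp) -> no flip
Dir SE: opp run (2,2) capped by B -> flip
All flips: (2,2)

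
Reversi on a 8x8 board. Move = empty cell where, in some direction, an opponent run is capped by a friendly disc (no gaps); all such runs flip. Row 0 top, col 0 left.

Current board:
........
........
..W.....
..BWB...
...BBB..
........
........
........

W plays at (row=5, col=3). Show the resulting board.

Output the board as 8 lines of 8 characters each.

Place W at (5,3); scan 8 dirs for brackets.
Dir NW: first cell '.' (not opp) -> no flip
Dir N: opp run (4,3) capped by W -> flip
Dir NE: opp run (4,4), next='.' -> no flip
Dir W: first cell '.' (not opp) -> no flip
Dir E: first cell '.' (not opp) -> no flip
Dir SW: first cell '.' (not opp) -> no flip
Dir S: first cell '.' (not opp) -> no flip
Dir SE: first cell '.' (not opp) -> no flip
All flips: (4,3)

Answer: ........
........
..W.....
..BWB...
...WBB..
...W....
........
........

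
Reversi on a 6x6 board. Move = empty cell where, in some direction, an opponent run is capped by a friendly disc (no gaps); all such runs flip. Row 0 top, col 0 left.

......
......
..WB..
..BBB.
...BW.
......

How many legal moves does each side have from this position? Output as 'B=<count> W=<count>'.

-- B to move --
(1,1): flips 1 -> legal
(1,2): flips 1 -> legal
(1,3): no bracket -> illegal
(2,1): flips 1 -> legal
(3,1): no bracket -> illegal
(3,5): no bracket -> illegal
(4,5): flips 1 -> legal
(5,3): no bracket -> illegal
(5,4): flips 1 -> legal
(5,5): flips 1 -> legal
B mobility = 6
-- W to move --
(1,2): no bracket -> illegal
(1,3): no bracket -> illegal
(1,4): no bracket -> illegal
(2,1): no bracket -> illegal
(2,4): flips 2 -> legal
(2,5): no bracket -> illegal
(3,1): no bracket -> illegal
(3,5): no bracket -> illegal
(4,1): no bracket -> illegal
(4,2): flips 2 -> legal
(4,5): no bracket -> illegal
(5,2): no bracket -> illegal
(5,3): no bracket -> illegal
(5,4): no bracket -> illegal
W mobility = 2

Answer: B=6 W=2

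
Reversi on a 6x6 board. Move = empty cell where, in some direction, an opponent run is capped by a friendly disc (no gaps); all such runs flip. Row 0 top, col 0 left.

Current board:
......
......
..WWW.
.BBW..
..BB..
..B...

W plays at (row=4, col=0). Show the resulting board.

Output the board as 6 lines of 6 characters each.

Place W at (4,0); scan 8 dirs for brackets.
Dir NW: edge -> no flip
Dir N: first cell '.' (not opp) -> no flip
Dir NE: opp run (3,1) capped by W -> flip
Dir W: edge -> no flip
Dir E: first cell '.' (not opp) -> no flip
Dir SW: edge -> no flip
Dir S: first cell '.' (not opp) -> no flip
Dir SE: first cell '.' (not opp) -> no flip
All flips: (3,1)

Answer: ......
......
..WWW.
.WBW..
W.BB..
..B...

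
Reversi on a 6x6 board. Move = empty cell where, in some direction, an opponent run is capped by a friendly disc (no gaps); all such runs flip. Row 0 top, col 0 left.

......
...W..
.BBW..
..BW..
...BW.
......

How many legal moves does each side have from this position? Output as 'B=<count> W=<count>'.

-- B to move --
(0,2): no bracket -> illegal
(0,3): flips 3 -> legal
(0,4): flips 1 -> legal
(1,2): no bracket -> illegal
(1,4): flips 1 -> legal
(2,4): flips 1 -> legal
(3,4): flips 1 -> legal
(3,5): no bracket -> illegal
(4,2): no bracket -> illegal
(4,5): flips 1 -> legal
(5,3): no bracket -> illegal
(5,4): no bracket -> illegal
(5,5): flips 2 -> legal
B mobility = 7
-- W to move --
(1,0): no bracket -> illegal
(1,1): flips 1 -> legal
(1,2): no bracket -> illegal
(2,0): flips 2 -> legal
(3,0): no bracket -> illegal
(3,1): flips 2 -> legal
(3,4): no bracket -> illegal
(4,1): flips 1 -> legal
(4,2): flips 1 -> legal
(5,2): no bracket -> illegal
(5,3): flips 1 -> legal
(5,4): no bracket -> illegal
W mobility = 6

Answer: B=7 W=6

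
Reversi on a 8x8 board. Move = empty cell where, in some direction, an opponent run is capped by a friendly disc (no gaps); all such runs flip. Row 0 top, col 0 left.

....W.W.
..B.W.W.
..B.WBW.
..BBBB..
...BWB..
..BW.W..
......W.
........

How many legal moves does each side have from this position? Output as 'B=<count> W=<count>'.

Answer: B=12 W=8

Derivation:
-- B to move --
(0,3): flips 1 -> legal
(0,5): no bracket -> illegal
(0,7): flips 1 -> legal
(1,3): flips 1 -> legal
(1,5): flips 1 -> legal
(1,7): flips 1 -> legal
(2,3): flips 1 -> legal
(2,7): flips 1 -> legal
(3,6): no bracket -> illegal
(3,7): no bracket -> illegal
(4,2): no bracket -> illegal
(4,6): no bracket -> illegal
(5,4): flips 2 -> legal
(5,6): no bracket -> illegal
(5,7): no bracket -> illegal
(6,2): flips 2 -> legal
(6,3): flips 1 -> legal
(6,4): no bracket -> illegal
(6,5): flips 1 -> legal
(6,7): no bracket -> illegal
(7,5): no bracket -> illegal
(7,6): no bracket -> illegal
(7,7): flips 3 -> legal
B mobility = 12
-- W to move --
(0,1): no bracket -> illegal
(0,2): no bracket -> illegal
(0,3): no bracket -> illegal
(1,1): flips 2 -> legal
(1,3): no bracket -> illegal
(1,5): flips 3 -> legal
(2,1): no bracket -> illegal
(2,3): flips 2 -> legal
(3,1): no bracket -> illegal
(3,6): flips 1 -> legal
(4,1): no bracket -> illegal
(4,2): flips 2 -> legal
(4,6): flips 2 -> legal
(5,1): flips 1 -> legal
(5,4): no bracket -> illegal
(5,6): no bracket -> illegal
(6,1): flips 4 -> legal
(6,2): no bracket -> illegal
(6,3): no bracket -> illegal
W mobility = 8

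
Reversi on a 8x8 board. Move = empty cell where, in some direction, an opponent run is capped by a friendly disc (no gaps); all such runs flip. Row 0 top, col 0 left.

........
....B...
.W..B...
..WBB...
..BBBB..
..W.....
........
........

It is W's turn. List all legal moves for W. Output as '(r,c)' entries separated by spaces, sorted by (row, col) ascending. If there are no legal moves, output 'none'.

Answer: (2,5) (3,5) (5,4)

Derivation:
(0,3): no bracket -> illegal
(0,4): no bracket -> illegal
(0,5): no bracket -> illegal
(1,3): no bracket -> illegal
(1,5): no bracket -> illegal
(2,2): no bracket -> illegal
(2,3): no bracket -> illegal
(2,5): flips 2 -> legal
(3,1): no bracket -> illegal
(3,5): flips 2 -> legal
(3,6): no bracket -> illegal
(4,1): no bracket -> illegal
(4,6): no bracket -> illegal
(5,1): no bracket -> illegal
(5,3): no bracket -> illegal
(5,4): flips 1 -> legal
(5,5): no bracket -> illegal
(5,6): no bracket -> illegal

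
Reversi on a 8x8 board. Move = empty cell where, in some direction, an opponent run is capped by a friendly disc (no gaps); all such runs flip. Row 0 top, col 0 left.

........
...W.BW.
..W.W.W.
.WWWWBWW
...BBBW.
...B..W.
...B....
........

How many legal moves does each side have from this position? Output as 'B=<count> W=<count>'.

-- B to move --
(0,2): flips 2 -> legal
(0,3): no bracket -> illegal
(0,4): no bracket -> illegal
(0,5): no bracket -> illegal
(0,6): no bracket -> illegal
(0,7): no bracket -> illegal
(1,1): flips 2 -> legal
(1,2): no bracket -> illegal
(1,4): flips 2 -> legal
(1,7): flips 2 -> legal
(2,0): no bracket -> illegal
(2,1): flips 1 -> legal
(2,3): flips 2 -> legal
(2,5): flips 1 -> legal
(2,7): flips 1 -> legal
(3,0): flips 4 -> legal
(4,0): no bracket -> illegal
(4,1): no bracket -> illegal
(4,2): flips 2 -> legal
(4,7): flips 1 -> legal
(5,5): no bracket -> illegal
(5,7): flips 1 -> legal
(6,5): no bracket -> illegal
(6,6): no bracket -> illegal
(6,7): flips 1 -> legal
B mobility = 13
-- W to move --
(0,4): flips 1 -> legal
(0,5): no bracket -> illegal
(0,6): flips 1 -> legal
(1,4): flips 1 -> legal
(2,5): no bracket -> illegal
(4,2): flips 3 -> legal
(5,2): flips 1 -> legal
(5,4): flips 3 -> legal
(5,5): flips 1 -> legal
(6,2): flips 3 -> legal
(6,4): no bracket -> illegal
(7,2): no bracket -> illegal
(7,3): flips 3 -> legal
(7,4): no bracket -> illegal
W mobility = 9

Answer: B=13 W=9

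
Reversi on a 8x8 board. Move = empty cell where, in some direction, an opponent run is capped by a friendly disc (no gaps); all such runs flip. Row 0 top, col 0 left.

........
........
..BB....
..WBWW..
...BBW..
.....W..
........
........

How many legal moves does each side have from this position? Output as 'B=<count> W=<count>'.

Answer: B=11 W=7

Derivation:
-- B to move --
(2,1): flips 1 -> legal
(2,4): flips 1 -> legal
(2,5): flips 1 -> legal
(2,6): flips 1 -> legal
(3,1): flips 1 -> legal
(3,6): flips 2 -> legal
(4,1): flips 1 -> legal
(4,2): flips 1 -> legal
(4,6): flips 1 -> legal
(5,4): no bracket -> illegal
(5,6): flips 2 -> legal
(6,4): no bracket -> illegal
(6,5): no bracket -> illegal
(6,6): flips 1 -> legal
B mobility = 11
-- W to move --
(1,1): flips 3 -> legal
(1,2): flips 2 -> legal
(1,3): no bracket -> illegal
(1,4): flips 1 -> legal
(2,1): no bracket -> illegal
(2,4): no bracket -> illegal
(3,1): no bracket -> illegal
(4,2): flips 2 -> legal
(5,2): flips 1 -> legal
(5,3): flips 1 -> legal
(5,4): flips 2 -> legal
W mobility = 7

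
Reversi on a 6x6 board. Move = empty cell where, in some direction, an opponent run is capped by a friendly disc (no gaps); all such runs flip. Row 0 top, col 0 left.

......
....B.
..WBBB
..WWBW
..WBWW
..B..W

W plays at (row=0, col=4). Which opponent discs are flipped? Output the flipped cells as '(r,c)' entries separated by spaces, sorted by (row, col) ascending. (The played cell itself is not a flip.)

Answer: (1,4) (2,4) (3,4)

Derivation:
Dir NW: edge -> no flip
Dir N: edge -> no flip
Dir NE: edge -> no flip
Dir W: first cell '.' (not opp) -> no flip
Dir E: first cell '.' (not opp) -> no flip
Dir SW: first cell '.' (not opp) -> no flip
Dir S: opp run (1,4) (2,4) (3,4) capped by W -> flip
Dir SE: first cell '.' (not opp) -> no flip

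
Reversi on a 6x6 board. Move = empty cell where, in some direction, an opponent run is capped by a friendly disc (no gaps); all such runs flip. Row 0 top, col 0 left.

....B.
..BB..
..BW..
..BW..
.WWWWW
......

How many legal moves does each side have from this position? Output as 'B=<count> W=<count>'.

Answer: B=8 W=6

Derivation:
-- B to move --
(1,4): flips 1 -> legal
(2,4): flips 1 -> legal
(3,0): no bracket -> illegal
(3,1): no bracket -> illegal
(3,4): flips 2 -> legal
(3,5): no bracket -> illegal
(4,0): no bracket -> illegal
(5,0): flips 1 -> legal
(5,1): no bracket -> illegal
(5,2): flips 1 -> legal
(5,3): flips 3 -> legal
(5,4): flips 1 -> legal
(5,5): flips 2 -> legal
B mobility = 8
-- W to move --
(0,1): flips 1 -> legal
(0,2): flips 3 -> legal
(0,3): flips 1 -> legal
(0,5): no bracket -> illegal
(1,1): flips 1 -> legal
(1,4): no bracket -> illegal
(1,5): no bracket -> illegal
(2,1): flips 2 -> legal
(2,4): no bracket -> illegal
(3,1): flips 1 -> legal
W mobility = 6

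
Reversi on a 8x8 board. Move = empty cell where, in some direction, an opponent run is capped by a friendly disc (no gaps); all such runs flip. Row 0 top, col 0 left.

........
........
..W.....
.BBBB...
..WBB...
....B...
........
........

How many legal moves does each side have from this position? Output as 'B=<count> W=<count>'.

-- B to move --
(1,1): flips 1 -> legal
(1,2): flips 1 -> legal
(1,3): flips 1 -> legal
(2,1): no bracket -> illegal
(2,3): no bracket -> illegal
(4,1): flips 1 -> legal
(5,1): flips 1 -> legal
(5,2): flips 1 -> legal
(5,3): flips 1 -> legal
B mobility = 7
-- W to move --
(2,0): flips 1 -> legal
(2,1): no bracket -> illegal
(2,3): no bracket -> illegal
(2,4): flips 1 -> legal
(2,5): no bracket -> illegal
(3,0): no bracket -> illegal
(3,5): no bracket -> illegal
(4,0): flips 1 -> legal
(4,1): no bracket -> illegal
(4,5): flips 2 -> legal
(5,2): no bracket -> illegal
(5,3): no bracket -> illegal
(5,5): flips 2 -> legal
(6,3): no bracket -> illegal
(6,4): no bracket -> illegal
(6,5): no bracket -> illegal
W mobility = 5

Answer: B=7 W=5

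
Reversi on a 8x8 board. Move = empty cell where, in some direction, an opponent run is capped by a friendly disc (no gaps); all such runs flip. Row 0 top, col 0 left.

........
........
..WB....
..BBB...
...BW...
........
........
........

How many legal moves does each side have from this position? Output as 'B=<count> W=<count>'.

-- B to move --
(1,1): flips 1 -> legal
(1,2): flips 1 -> legal
(1,3): no bracket -> illegal
(2,1): flips 1 -> legal
(3,1): no bracket -> illegal
(3,5): no bracket -> illegal
(4,5): flips 1 -> legal
(5,3): no bracket -> illegal
(5,4): flips 1 -> legal
(5,5): flips 1 -> legal
B mobility = 6
-- W to move --
(1,2): no bracket -> illegal
(1,3): no bracket -> illegal
(1,4): no bracket -> illegal
(2,1): no bracket -> illegal
(2,4): flips 2 -> legal
(2,5): no bracket -> illegal
(3,1): no bracket -> illegal
(3,5): no bracket -> illegal
(4,1): no bracket -> illegal
(4,2): flips 2 -> legal
(4,5): no bracket -> illegal
(5,2): no bracket -> illegal
(5,3): no bracket -> illegal
(5,4): no bracket -> illegal
W mobility = 2

Answer: B=6 W=2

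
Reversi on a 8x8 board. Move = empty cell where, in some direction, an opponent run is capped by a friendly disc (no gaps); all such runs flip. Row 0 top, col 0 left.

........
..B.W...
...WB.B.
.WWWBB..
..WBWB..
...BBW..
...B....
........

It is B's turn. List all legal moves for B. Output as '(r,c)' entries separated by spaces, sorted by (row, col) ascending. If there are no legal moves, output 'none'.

(0,3): no bracket -> illegal
(0,4): flips 1 -> legal
(0,5): no bracket -> illegal
(1,3): flips 2 -> legal
(1,5): no bracket -> illegal
(2,0): flips 2 -> legal
(2,1): flips 1 -> legal
(2,2): flips 1 -> legal
(2,5): no bracket -> illegal
(3,0): flips 3 -> legal
(4,0): no bracket -> illegal
(4,1): flips 1 -> legal
(4,6): no bracket -> illegal
(5,1): flips 2 -> legal
(5,2): no bracket -> illegal
(5,6): flips 1 -> legal
(6,4): no bracket -> illegal
(6,5): flips 1 -> legal
(6,6): no bracket -> illegal

Answer: (0,4) (1,3) (2,0) (2,1) (2,2) (3,0) (4,1) (5,1) (5,6) (6,5)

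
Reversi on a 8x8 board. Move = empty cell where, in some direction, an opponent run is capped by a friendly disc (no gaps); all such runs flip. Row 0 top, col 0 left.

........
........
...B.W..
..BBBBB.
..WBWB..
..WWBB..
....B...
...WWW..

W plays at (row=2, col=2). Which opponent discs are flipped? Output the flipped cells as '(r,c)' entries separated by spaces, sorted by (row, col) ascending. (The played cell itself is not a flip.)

Answer: (3,2) (3,3)

Derivation:
Dir NW: first cell '.' (not opp) -> no flip
Dir N: first cell '.' (not opp) -> no flip
Dir NE: first cell '.' (not opp) -> no flip
Dir W: first cell '.' (not opp) -> no flip
Dir E: opp run (2,3), next='.' -> no flip
Dir SW: first cell '.' (not opp) -> no flip
Dir S: opp run (3,2) capped by W -> flip
Dir SE: opp run (3,3) capped by W -> flip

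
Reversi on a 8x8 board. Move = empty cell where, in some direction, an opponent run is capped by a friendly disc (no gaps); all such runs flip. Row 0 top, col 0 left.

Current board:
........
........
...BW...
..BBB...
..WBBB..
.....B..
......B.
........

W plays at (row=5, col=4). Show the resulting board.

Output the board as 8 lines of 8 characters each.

Place W at (5,4); scan 8 dirs for brackets.
Dir NW: opp run (4,3) (3,2), next='.' -> no flip
Dir N: opp run (4,4) (3,4) capped by W -> flip
Dir NE: opp run (4,5), next='.' -> no flip
Dir W: first cell '.' (not opp) -> no flip
Dir E: opp run (5,5), next='.' -> no flip
Dir SW: first cell '.' (not opp) -> no flip
Dir S: first cell '.' (not opp) -> no flip
Dir SE: first cell '.' (not opp) -> no flip
All flips: (3,4) (4,4)

Answer: ........
........
...BW...
..BBW...
..WBWB..
....WB..
......B.
........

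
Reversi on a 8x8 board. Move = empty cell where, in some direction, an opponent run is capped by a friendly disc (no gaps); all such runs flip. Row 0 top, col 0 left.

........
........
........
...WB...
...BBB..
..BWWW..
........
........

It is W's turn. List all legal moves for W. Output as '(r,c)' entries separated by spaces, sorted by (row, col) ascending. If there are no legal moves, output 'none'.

Answer: (2,4) (3,2) (3,5) (3,6) (5,1)

Derivation:
(2,3): no bracket -> illegal
(2,4): flips 2 -> legal
(2,5): no bracket -> illegal
(3,2): flips 1 -> legal
(3,5): flips 3 -> legal
(3,6): flips 1 -> legal
(4,1): no bracket -> illegal
(4,2): no bracket -> illegal
(4,6): no bracket -> illegal
(5,1): flips 1 -> legal
(5,6): no bracket -> illegal
(6,1): no bracket -> illegal
(6,2): no bracket -> illegal
(6,3): no bracket -> illegal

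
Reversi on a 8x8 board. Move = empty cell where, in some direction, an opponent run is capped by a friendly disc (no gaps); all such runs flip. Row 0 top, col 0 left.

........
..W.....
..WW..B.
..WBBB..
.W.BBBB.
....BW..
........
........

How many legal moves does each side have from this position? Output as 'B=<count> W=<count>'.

Answer: B=9 W=6

Derivation:
-- B to move --
(0,1): flips 2 -> legal
(0,2): no bracket -> illegal
(0,3): no bracket -> illegal
(1,1): flips 1 -> legal
(1,3): flips 1 -> legal
(1,4): no bracket -> illegal
(2,1): flips 1 -> legal
(2,4): no bracket -> illegal
(3,0): no bracket -> illegal
(3,1): flips 1 -> legal
(4,0): no bracket -> illegal
(4,2): no bracket -> illegal
(5,0): no bracket -> illegal
(5,1): no bracket -> illegal
(5,2): no bracket -> illegal
(5,6): flips 1 -> legal
(6,4): flips 1 -> legal
(6,5): flips 1 -> legal
(6,6): flips 1 -> legal
B mobility = 9
-- W to move --
(1,5): no bracket -> illegal
(1,6): no bracket -> illegal
(1,7): no bracket -> illegal
(2,4): no bracket -> illegal
(2,5): flips 2 -> legal
(2,7): no bracket -> illegal
(3,6): flips 3 -> legal
(3,7): flips 1 -> legal
(4,2): no bracket -> illegal
(4,7): no bracket -> illegal
(5,2): no bracket -> illegal
(5,3): flips 3 -> legal
(5,6): flips 2 -> legal
(5,7): no bracket -> illegal
(6,3): no bracket -> illegal
(6,4): no bracket -> illegal
(6,5): flips 2 -> legal
W mobility = 6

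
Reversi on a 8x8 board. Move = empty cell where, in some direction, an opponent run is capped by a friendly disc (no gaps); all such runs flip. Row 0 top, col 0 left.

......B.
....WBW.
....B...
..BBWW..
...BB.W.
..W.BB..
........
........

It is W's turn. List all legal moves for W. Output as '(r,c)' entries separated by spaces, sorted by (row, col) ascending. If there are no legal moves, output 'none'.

Answer: (1,3) (3,1) (5,3) (6,4)

Derivation:
(0,4): no bracket -> illegal
(0,5): no bracket -> illegal
(0,7): no bracket -> illegal
(1,3): flips 1 -> legal
(1,7): no bracket -> illegal
(2,1): no bracket -> illegal
(2,2): no bracket -> illegal
(2,3): no bracket -> illegal
(2,5): no bracket -> illegal
(2,6): no bracket -> illegal
(3,1): flips 2 -> legal
(4,1): no bracket -> illegal
(4,2): no bracket -> illegal
(4,5): no bracket -> illegal
(5,3): flips 1 -> legal
(5,6): no bracket -> illegal
(6,3): no bracket -> illegal
(6,4): flips 3 -> legal
(6,5): no bracket -> illegal
(6,6): no bracket -> illegal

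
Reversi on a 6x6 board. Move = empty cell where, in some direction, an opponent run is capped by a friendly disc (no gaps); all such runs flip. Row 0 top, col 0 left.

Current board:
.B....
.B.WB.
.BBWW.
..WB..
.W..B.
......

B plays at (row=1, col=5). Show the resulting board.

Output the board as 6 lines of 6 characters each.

Place B at (1,5); scan 8 dirs for brackets.
Dir NW: first cell '.' (not opp) -> no flip
Dir N: first cell '.' (not opp) -> no flip
Dir NE: edge -> no flip
Dir W: first cell 'B' (not opp) -> no flip
Dir E: edge -> no flip
Dir SW: opp run (2,4) capped by B -> flip
Dir S: first cell '.' (not opp) -> no flip
Dir SE: edge -> no flip
All flips: (2,4)

Answer: .B....
.B.WBB
.BBWB.
..WB..
.W..B.
......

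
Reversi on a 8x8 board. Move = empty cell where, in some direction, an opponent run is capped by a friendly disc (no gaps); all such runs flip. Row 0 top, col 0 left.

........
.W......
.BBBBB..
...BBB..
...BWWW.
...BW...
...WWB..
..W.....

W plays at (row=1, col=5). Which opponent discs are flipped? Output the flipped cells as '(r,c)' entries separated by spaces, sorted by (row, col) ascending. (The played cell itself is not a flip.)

Answer: (2,5) (3,5)

Derivation:
Dir NW: first cell '.' (not opp) -> no flip
Dir N: first cell '.' (not opp) -> no flip
Dir NE: first cell '.' (not opp) -> no flip
Dir W: first cell '.' (not opp) -> no flip
Dir E: first cell '.' (not opp) -> no flip
Dir SW: opp run (2,4) (3,3), next='.' -> no flip
Dir S: opp run (2,5) (3,5) capped by W -> flip
Dir SE: first cell '.' (not opp) -> no flip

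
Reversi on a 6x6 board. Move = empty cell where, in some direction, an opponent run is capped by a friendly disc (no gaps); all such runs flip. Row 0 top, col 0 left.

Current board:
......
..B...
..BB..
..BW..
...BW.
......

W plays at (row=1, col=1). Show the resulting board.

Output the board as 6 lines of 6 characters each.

Answer: ......
.WB...
..WB..
..BW..
...BW.
......

Derivation:
Place W at (1,1); scan 8 dirs for brackets.
Dir NW: first cell '.' (not opp) -> no flip
Dir N: first cell '.' (not opp) -> no flip
Dir NE: first cell '.' (not opp) -> no flip
Dir W: first cell '.' (not opp) -> no flip
Dir E: opp run (1,2), next='.' -> no flip
Dir SW: first cell '.' (not opp) -> no flip
Dir S: first cell '.' (not opp) -> no flip
Dir SE: opp run (2,2) capped by W -> flip
All flips: (2,2)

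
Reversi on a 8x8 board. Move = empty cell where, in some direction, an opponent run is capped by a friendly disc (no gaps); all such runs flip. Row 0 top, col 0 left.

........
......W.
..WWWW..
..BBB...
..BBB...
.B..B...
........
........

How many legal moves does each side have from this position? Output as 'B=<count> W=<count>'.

Answer: B=6 W=7

Derivation:
-- B to move --
(0,5): no bracket -> illegal
(0,6): no bracket -> illegal
(0,7): flips 2 -> legal
(1,1): flips 1 -> legal
(1,2): flips 2 -> legal
(1,3): flips 1 -> legal
(1,4): flips 2 -> legal
(1,5): flips 1 -> legal
(1,7): no bracket -> illegal
(2,1): no bracket -> illegal
(2,6): no bracket -> illegal
(2,7): no bracket -> illegal
(3,1): no bracket -> illegal
(3,5): no bracket -> illegal
(3,6): no bracket -> illegal
B mobility = 6
-- W to move --
(2,1): no bracket -> illegal
(3,1): no bracket -> illegal
(3,5): no bracket -> illegal
(4,0): no bracket -> illegal
(4,1): flips 1 -> legal
(4,5): flips 1 -> legal
(5,0): no bracket -> illegal
(5,2): flips 4 -> legal
(5,3): flips 2 -> legal
(5,5): flips 2 -> legal
(6,0): flips 3 -> legal
(6,1): no bracket -> illegal
(6,2): no bracket -> illegal
(6,3): no bracket -> illegal
(6,4): flips 3 -> legal
(6,5): no bracket -> illegal
W mobility = 7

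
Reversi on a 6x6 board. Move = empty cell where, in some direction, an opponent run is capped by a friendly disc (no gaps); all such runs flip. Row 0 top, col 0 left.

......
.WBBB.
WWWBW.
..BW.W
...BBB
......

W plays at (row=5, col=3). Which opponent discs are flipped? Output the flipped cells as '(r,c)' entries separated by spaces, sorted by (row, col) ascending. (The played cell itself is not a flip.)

Answer: (4,3) (4,4)

Derivation:
Dir NW: first cell '.' (not opp) -> no flip
Dir N: opp run (4,3) capped by W -> flip
Dir NE: opp run (4,4) capped by W -> flip
Dir W: first cell '.' (not opp) -> no flip
Dir E: first cell '.' (not opp) -> no flip
Dir SW: edge -> no flip
Dir S: edge -> no flip
Dir SE: edge -> no flip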